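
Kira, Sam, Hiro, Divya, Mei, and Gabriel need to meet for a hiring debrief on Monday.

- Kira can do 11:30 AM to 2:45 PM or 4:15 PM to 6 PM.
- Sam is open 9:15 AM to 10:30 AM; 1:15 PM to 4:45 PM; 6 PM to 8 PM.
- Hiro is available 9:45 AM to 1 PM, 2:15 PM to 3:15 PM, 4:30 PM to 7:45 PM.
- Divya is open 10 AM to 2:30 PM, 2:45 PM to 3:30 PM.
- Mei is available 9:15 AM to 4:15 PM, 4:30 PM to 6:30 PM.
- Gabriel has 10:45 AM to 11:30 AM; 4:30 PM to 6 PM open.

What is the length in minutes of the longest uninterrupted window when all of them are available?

Kira ∩ Sam: 13:15-14:45, 16:15-16:45.
Kira ∩ Sam ∩ Hiro: 14:15-14:45, 16:30-16:45.
Kira ∩ Sam ∩ Hiro ∩ Divya: 14:15-14:30.
Kira ∩ Sam ∩ Hiro ∩ Divya ∩ Mei: 14:15-14:30.
Kira ∩ Sam ∩ Hiro ∩ Divya ∩ Mei ∩ Gabriel: ∅.
There is no time when everyone is free.
No common window exists, so the longest block is 0 minutes.

0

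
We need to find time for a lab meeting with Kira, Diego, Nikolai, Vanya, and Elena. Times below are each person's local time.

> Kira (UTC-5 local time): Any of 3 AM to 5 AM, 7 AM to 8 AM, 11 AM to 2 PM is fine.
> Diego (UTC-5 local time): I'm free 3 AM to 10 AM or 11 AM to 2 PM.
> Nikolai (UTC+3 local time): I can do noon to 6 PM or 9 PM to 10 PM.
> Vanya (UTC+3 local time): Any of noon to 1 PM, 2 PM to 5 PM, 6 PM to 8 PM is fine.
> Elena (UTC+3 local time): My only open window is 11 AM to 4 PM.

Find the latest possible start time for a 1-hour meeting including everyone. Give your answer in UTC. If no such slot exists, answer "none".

12:00

Kira in UTC: 08:00-10:00, 12:00-13:00, 16:00-19:00 (add 5h to convert from UTC-5).
Diego in UTC: 08:00-15:00, 16:00-19:00 (add 5h to convert from UTC-5).
Nikolai in UTC: 09:00-15:00, 18:00-19:00 (subtract 3h to convert from UTC+3).
Vanya in UTC: 09:00-10:00, 11:00-14:00, 15:00-17:00 (subtract 3h to convert from UTC+3).
Elena in UTC: 08:00-13:00 (subtract 3h to convert from UTC+3).
Kira ∩ Diego: 08:00-10:00, 12:00-13:00, 16:00-19:00.
Kira ∩ Diego ∩ Nikolai: 09:00-10:00, 12:00-13:00, 18:00-19:00.
Kira ∩ Diego ∩ Nikolai ∩ Vanya: 09:00-10:00, 12:00-13:00.
Kira ∩ Diego ∩ Nikolai ∩ Vanya ∩ Elena: 09:00-10:00, 12:00-13:00.
The last common window of at least 60 minutes is 12:00-13:00; a 60-minute meeting can start as late as 12:00 and still end by 13:00.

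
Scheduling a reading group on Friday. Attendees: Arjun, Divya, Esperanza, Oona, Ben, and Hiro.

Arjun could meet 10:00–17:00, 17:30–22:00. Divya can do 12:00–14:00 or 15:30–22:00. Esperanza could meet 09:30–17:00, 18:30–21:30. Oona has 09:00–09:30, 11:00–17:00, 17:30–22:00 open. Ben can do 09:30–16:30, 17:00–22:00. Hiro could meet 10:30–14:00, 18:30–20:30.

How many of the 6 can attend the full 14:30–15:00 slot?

4

Arjun, Esperanza, Oona, and Ben can make the full 14:30-15:00 slot — that's 4.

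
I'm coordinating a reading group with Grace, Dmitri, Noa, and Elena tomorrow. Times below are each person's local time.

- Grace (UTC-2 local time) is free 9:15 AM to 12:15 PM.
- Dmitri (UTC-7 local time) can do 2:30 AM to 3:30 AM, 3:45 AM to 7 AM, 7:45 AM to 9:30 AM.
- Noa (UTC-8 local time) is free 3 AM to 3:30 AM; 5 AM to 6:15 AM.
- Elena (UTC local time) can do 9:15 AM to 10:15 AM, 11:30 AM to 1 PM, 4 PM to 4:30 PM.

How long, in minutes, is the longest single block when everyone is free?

Grace in UTC: 11:15-14:15 (add 2h to convert from UTC-2).
Dmitri in UTC: 09:30-10:30, 10:45-14:00, 14:45-16:30 (add 7h to convert from UTC-7).
Noa in UTC: 11:00-11:30, 13:00-14:15 (add 8h to convert from UTC-8).
Elena in UTC: 09:15-10:15, 11:30-13:00, 16:00-16:30.
Grace ∩ Dmitri: 11:15-14:00.
Grace ∩ Dmitri ∩ Noa: 11:15-11:30, 13:00-14:00.
Grace ∩ Dmitri ∩ Noa ∩ Elena: ∅.
There is no time when everyone is free.
No common window exists, so the longest block is 0 minutes.

0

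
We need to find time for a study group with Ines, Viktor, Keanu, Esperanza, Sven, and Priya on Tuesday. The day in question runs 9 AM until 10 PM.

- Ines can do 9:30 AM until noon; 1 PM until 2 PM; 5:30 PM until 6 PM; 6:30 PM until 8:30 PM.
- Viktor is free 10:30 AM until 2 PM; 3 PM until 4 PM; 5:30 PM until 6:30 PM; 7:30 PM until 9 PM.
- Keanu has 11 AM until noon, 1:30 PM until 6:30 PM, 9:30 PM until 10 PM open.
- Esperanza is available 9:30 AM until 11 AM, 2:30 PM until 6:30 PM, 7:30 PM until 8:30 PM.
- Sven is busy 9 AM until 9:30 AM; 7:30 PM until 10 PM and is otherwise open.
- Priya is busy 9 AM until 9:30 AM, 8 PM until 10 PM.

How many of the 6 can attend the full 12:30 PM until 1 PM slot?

3

Ines free: 09:30-12:00, 13:00-14:00, 17:30-18:00, 18:30-20:30.
Viktor free: 10:30-14:00, 15:00-16:00, 17:30-18:30, 19:30-21:00.
Keanu free: 11:00-12:00, 13:30-18:30, 21:30-22:00.
Esperanza free: 09:30-11:00, 14:30-18:30, 19:30-20:30.
Sven free: 09:30-19:30 (invert busy blocks within the working day).
Priya free: 09:30-20:00 (invert busy blocks within the working day).
Viktor, Sven, and Priya can make the full 12:30-13:00 slot — that's 3.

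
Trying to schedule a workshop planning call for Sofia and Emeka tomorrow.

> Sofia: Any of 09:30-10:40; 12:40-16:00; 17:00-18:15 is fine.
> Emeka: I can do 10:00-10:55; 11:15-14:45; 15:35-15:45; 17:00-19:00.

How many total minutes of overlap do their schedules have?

250

Sofia ∩ Emeka: 10:00-10:40, 12:40-14:45, 15:35-15:45, 17:00-18:15.
So the common availability across everyone is 10:00-10:40, 12:40-14:45, 15:35-15:45, 17:00-18:15.
Summing the common windows: 40 + 125 + 10 + 75 = 250 minutes.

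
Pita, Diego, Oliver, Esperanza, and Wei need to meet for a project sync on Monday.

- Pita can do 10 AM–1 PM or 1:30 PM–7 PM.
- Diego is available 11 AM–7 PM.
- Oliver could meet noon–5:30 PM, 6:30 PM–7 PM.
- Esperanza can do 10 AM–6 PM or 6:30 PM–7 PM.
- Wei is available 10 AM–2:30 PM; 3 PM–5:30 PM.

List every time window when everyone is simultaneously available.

Pita ∩ Diego: 11:00-13:00, 13:30-19:00.
Pita ∩ Diego ∩ Oliver: 12:00-13:00, 13:30-17:30, 18:30-19:00.
Pita ∩ Diego ∩ Oliver ∩ Esperanza: 12:00-13:00, 13:30-17:30, 18:30-19:00.
Pita ∩ Diego ∩ Oliver ∩ Esperanza ∩ Wei: 12:00-13:00, 13:30-14:30, 15:00-17:30.
So the common availability across everyone is 12:00-13:00, 13:30-14:30, 15:00-17:30.

12:00-13:00, 13:30-14:30, 15:00-17:30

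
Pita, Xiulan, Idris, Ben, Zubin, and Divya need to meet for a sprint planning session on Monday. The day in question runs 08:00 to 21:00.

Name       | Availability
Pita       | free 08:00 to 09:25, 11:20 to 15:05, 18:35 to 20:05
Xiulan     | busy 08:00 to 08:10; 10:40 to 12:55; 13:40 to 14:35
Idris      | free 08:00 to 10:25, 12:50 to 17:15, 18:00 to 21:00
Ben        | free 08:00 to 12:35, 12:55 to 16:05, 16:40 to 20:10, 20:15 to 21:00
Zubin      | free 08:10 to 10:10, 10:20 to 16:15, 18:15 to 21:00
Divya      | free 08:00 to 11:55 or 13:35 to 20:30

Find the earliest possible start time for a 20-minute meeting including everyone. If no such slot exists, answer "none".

Pita free: 08:00-09:25, 11:20-15:05, 18:35-20:05.
Xiulan free: 08:10-10:40, 12:55-13:40, 14:35-21:00 (invert busy blocks within the working day).
Idris free: 08:00-10:25, 12:50-17:15, 18:00-21:00.
Ben free: 08:00-12:35, 12:55-16:05, 16:40-20:10, 20:15-21:00.
Zubin free: 08:10-10:10, 10:20-16:15, 18:15-21:00.
Divya free: 08:00-11:55, 13:35-20:30.
Pita ∩ Xiulan: 08:10-09:25, 12:55-13:40, 14:35-15:05, 18:35-20:05.
Pita ∩ Xiulan ∩ Idris: 08:10-09:25, 12:55-13:40, 14:35-15:05, 18:35-20:05.
Pita ∩ Xiulan ∩ Idris ∩ Ben: 08:10-09:25, 12:55-13:40, 14:35-15:05, 18:35-20:05.
Pita ∩ Xiulan ∩ Idris ∩ Ben ∩ Zubin: 08:10-09:25, 12:55-13:40, 14:35-15:05, 18:35-20:05.
Pita ∩ Xiulan ∩ Idris ∩ Ben ∩ Zubin ∩ Divya: 08:10-09:25, 13:35-13:40, 14:35-15:05, 18:35-20:05.
The first common window of at least 20 minutes is 08:10-09:25, so the earliest start is 08:10.

08:10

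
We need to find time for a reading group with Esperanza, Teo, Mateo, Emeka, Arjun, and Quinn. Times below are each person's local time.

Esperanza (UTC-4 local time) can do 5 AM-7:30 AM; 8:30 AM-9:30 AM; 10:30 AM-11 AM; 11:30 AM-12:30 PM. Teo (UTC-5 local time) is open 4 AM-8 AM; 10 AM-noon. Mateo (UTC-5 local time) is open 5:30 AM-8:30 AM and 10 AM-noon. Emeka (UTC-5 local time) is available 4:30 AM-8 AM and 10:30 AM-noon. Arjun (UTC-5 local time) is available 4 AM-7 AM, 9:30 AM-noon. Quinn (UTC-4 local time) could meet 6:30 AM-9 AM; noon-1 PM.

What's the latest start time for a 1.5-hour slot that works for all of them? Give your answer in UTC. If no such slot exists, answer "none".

Esperanza in UTC: 09:00-11:30, 12:30-13:30, 14:30-15:00, 15:30-16:30 (add 4h to convert from UTC-4).
Teo in UTC: 09:00-13:00, 15:00-17:00 (add 5h to convert from UTC-5).
Mateo in UTC: 10:30-13:30, 15:00-17:00 (add 5h to convert from UTC-5).
Emeka in UTC: 09:30-13:00, 15:30-17:00 (add 5h to convert from UTC-5).
Arjun in UTC: 09:00-12:00, 14:30-17:00 (add 5h to convert from UTC-5).
Quinn in UTC: 10:30-13:00, 16:00-17:00 (add 4h to convert from UTC-4).
Esperanza ∩ Teo: 09:00-11:30, 12:30-13:00, 15:30-16:30.
Esperanza ∩ Teo ∩ Mateo: 10:30-11:30, 12:30-13:00, 15:30-16:30.
Esperanza ∩ Teo ∩ Mateo ∩ Emeka: 10:30-11:30, 12:30-13:00, 15:30-16:30.
Esperanza ∩ Teo ∩ Mateo ∩ Emeka ∩ Arjun: 10:30-11:30, 15:30-16:30.
Esperanza ∩ Teo ∩ Mateo ∩ Emeka ∩ Arjun ∩ Quinn: 10:30-11:30, 16:00-16:30.
Those are the intersection windows.
No common window is at least 90 minutes long.

none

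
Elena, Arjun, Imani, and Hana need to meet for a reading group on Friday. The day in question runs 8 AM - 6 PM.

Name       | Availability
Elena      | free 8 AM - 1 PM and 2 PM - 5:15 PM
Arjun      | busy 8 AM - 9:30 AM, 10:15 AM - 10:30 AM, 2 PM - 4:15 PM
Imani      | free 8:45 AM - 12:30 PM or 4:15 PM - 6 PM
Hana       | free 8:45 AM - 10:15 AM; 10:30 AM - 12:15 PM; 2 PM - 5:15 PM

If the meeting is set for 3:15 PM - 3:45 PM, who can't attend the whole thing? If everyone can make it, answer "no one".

Arjun, Imani

Elena free: 08:00-13:00, 14:00-17:15.
Arjun free: 09:30-10:15, 10:30-14:00, 16:15-18:00 (invert busy blocks within the working day).
Imani free: 08:45-12:30, 16:15-18:00.
Hana free: 08:45-10:15, 10:30-12:15, 14:00-17:15.
Elena: free for 15:15-15:45. Arjun: not fully free for 15:15-15:45. Imani: not fully free for 15:15-15:45. Hana: free for 15:15-15:45.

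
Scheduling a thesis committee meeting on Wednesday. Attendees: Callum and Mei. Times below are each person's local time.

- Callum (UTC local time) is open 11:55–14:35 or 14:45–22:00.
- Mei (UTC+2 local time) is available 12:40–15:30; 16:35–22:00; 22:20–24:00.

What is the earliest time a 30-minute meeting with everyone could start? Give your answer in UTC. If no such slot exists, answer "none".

Callum in UTC: 11:55-14:35, 14:45-22:00.
Mei in UTC: 10:40-13:30, 14:35-20:00, 20:20-22:00 (subtract 2h to convert from UTC+2).
Callum ∩ Mei: 11:55-13:30, 14:45-20:00, 20:20-22:00.
The first common window of at least 30 minutes is 11:55-13:30, so the earliest start is 11:55.

11:55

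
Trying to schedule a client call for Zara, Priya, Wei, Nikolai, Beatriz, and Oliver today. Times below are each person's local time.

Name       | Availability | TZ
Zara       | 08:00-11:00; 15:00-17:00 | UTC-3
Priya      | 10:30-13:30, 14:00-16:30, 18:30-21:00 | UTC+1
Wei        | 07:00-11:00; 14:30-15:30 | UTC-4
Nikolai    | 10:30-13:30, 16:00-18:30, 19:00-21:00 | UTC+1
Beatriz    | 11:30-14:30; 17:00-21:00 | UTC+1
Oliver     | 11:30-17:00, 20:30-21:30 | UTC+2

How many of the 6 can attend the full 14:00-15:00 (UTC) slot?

Zara in UTC: 11:00-14:00, 18:00-20:00 (add 3h to convert from UTC-3).
Priya in UTC: 09:30-12:30, 13:00-15:30, 17:30-20:00 (subtract 1h to convert from UTC+1).
Wei in UTC: 11:00-15:00, 18:30-19:30 (add 4h to convert from UTC-4).
Nikolai in UTC: 09:30-12:30, 15:00-17:30, 18:00-20:00 (subtract 1h to convert from UTC+1).
Beatriz in UTC: 10:30-13:30, 16:00-20:00 (subtract 1h to convert from UTC+1).
Oliver in UTC: 09:30-15:00, 18:30-19:30 (subtract 2h to convert from UTC+2).
Priya, Wei, and Oliver can make the full 14:00-15:00 slot — that's 3.

3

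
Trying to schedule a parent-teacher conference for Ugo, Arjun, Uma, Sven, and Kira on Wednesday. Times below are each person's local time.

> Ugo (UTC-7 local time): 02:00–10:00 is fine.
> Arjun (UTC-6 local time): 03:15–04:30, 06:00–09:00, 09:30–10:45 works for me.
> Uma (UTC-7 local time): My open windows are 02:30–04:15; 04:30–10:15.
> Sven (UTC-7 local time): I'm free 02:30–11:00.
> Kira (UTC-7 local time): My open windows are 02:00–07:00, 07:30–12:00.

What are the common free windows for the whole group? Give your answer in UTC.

09:30-10:30, 12:00-14:00, 14:30-15:00, 15:30-16:45

Ugo in UTC: 09:00-17:00 (add 7h to convert from UTC-7).
Arjun in UTC: 09:15-10:30, 12:00-15:00, 15:30-16:45 (add 6h to convert from UTC-6).
Uma in UTC: 09:30-11:15, 11:30-17:15 (add 7h to convert from UTC-7).
Sven in UTC: 09:30-18:00 (add 7h to convert from UTC-7).
Kira in UTC: 09:00-14:00, 14:30-19:00 (add 7h to convert from UTC-7).
Ugo ∩ Arjun: 09:15-10:30, 12:00-15:00, 15:30-16:45.
Ugo ∩ Arjun ∩ Uma: 09:30-10:30, 12:00-15:00, 15:30-16:45.
Ugo ∩ Arjun ∩ Uma ∩ Sven: 09:30-10:30, 12:00-15:00, 15:30-16:45.
Ugo ∩ Arjun ∩ Uma ∩ Sven ∩ Kira: 09:30-10:30, 12:00-14:00, 14:30-15:00, 15:30-16:45.
So the common availability across everyone is 09:30-10:30, 12:00-14:00, 14:30-15:00, 15:30-16:45.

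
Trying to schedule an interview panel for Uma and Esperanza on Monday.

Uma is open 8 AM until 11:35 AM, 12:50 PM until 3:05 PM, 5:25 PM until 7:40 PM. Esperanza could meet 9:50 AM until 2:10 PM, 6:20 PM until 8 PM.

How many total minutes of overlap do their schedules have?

265

Uma ∩ Esperanza: 09:50-11:35, 12:50-14:10, 18:20-19:40.
Summing the common windows: 105 + 80 + 80 = 265 minutes.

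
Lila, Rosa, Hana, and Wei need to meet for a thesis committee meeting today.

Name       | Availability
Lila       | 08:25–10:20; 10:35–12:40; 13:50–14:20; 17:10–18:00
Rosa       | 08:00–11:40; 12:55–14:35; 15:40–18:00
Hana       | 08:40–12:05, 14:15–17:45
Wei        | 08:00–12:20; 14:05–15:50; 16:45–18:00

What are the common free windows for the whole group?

08:40-10:20, 10:35-11:40, 14:15-14:20, 17:10-17:45

Lila ∩ Rosa: 08:25-10:20, 10:35-11:40, 13:50-14:20, 17:10-18:00.
Lila ∩ Rosa ∩ Hana: 08:40-10:20, 10:35-11:40, 14:15-14:20, 17:10-17:45.
Lila ∩ Rosa ∩ Hana ∩ Wei: 08:40-10:20, 10:35-11:40, 14:15-14:20, 17:10-17:45.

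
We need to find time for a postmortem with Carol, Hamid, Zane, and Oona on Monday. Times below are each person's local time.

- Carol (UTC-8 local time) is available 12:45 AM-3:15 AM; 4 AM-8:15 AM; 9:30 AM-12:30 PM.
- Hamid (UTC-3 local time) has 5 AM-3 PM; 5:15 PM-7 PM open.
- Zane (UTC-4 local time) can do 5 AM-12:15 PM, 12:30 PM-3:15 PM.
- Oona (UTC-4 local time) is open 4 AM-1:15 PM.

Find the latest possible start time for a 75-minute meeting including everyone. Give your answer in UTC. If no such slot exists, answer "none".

15:00

Carol in UTC: 08:45-11:15, 12:00-16:15, 17:30-20:30 (add 8h to convert from UTC-8).
Hamid in UTC: 08:00-18:00, 20:15-22:00 (add 3h to convert from UTC-3).
Zane in UTC: 09:00-16:15, 16:30-19:15 (add 4h to convert from UTC-4).
Oona in UTC: 08:00-17:15 (add 4h to convert from UTC-4).
Carol ∩ Hamid: 08:45-11:15, 12:00-16:15, 17:30-18:00, 20:15-20:30.
Carol ∩ Hamid ∩ Zane: 09:00-11:15, 12:00-16:15, 17:30-18:00.
Carol ∩ Hamid ∩ Zane ∩ Oona: 09:00-11:15, 12:00-16:15.
The last common window of at least 75 minutes is 12:00-16:15; a 75-minute meeting can start as late as 15:00 and still end by 16:15.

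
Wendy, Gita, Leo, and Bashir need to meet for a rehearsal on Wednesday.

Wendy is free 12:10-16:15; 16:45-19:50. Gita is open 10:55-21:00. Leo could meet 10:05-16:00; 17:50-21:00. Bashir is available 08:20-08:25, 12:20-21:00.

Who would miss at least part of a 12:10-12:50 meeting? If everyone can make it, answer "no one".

Wendy: free for 12:10-12:50. Gita: free for 12:10-12:50. Leo: free for 12:10-12:50. Bashir: not fully free for 12:10-12:50.

Bashir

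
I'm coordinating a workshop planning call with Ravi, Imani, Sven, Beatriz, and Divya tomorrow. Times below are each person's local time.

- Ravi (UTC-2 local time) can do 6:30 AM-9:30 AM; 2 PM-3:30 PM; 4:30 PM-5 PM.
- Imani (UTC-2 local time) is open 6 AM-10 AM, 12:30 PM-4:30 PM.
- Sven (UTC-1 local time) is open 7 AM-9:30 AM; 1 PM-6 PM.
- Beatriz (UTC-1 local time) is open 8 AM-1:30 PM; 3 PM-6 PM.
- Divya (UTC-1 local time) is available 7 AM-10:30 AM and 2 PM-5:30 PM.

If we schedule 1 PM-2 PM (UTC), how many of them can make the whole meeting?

Ravi in UTC: 08:30-11:30, 16:00-17:30, 18:30-19:00 (add 2h to convert from UTC-2).
Imani in UTC: 08:00-12:00, 14:30-18:30 (add 2h to convert from UTC-2).
Sven in UTC: 08:00-10:30, 14:00-19:00 (add 1h to convert from UTC-1).
Beatriz in UTC: 09:00-14:30, 16:00-19:00 (add 1h to convert from UTC-1).
Divya in UTC: 08:00-11:30, 15:00-18:30 (add 1h to convert from UTC-1).
Beatriz can make the full 13:00-14:00 slot — that's 1.

1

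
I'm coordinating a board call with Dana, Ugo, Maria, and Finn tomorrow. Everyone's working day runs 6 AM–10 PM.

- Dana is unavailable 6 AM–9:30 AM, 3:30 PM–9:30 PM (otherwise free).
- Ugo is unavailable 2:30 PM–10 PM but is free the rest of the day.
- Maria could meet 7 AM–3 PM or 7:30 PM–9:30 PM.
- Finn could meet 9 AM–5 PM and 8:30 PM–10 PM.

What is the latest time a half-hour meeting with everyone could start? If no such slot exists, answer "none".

Dana free: 09:30-15:30, 21:30-22:00 (invert busy blocks within the working day).
Ugo free: 06:00-14:30 (invert busy blocks within the working day).
Maria free: 07:00-15:00, 19:30-21:30.
Finn free: 09:00-17:00, 20:30-22:00.
Dana ∩ Ugo: 09:30-14:30.
Dana ∩ Ugo ∩ Maria: 09:30-14:30.
Dana ∩ Ugo ∩ Maria ∩ Finn: 09:30-14:30.
So the common availability across everyone is 09:30-14:30.
The last common window of at least 30 minutes is 09:30-14:30; a 30-minute meeting can start as late as 14:00 and still end by 14:30.

14:00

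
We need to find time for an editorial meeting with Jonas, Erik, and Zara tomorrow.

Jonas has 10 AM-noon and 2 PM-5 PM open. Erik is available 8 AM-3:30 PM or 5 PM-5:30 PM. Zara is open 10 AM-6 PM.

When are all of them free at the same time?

10:00-12:00, 14:00-15:30

Jonas ∩ Erik: 10:00-12:00, 14:00-15:30.
Jonas ∩ Erik ∩ Zara: 10:00-12:00, 14:00-15:30.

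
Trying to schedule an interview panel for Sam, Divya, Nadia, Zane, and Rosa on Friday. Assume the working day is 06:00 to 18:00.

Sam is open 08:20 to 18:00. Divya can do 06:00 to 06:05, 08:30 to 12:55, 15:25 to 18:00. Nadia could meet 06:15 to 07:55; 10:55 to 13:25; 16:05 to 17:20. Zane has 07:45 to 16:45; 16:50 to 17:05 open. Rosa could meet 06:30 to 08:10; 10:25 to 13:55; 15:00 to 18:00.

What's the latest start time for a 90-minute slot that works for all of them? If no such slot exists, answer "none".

11:25

Sam ∩ Divya: 08:30-12:55, 15:25-18:00.
Sam ∩ Divya ∩ Nadia: 10:55-12:55, 16:05-17:20.
Sam ∩ Divya ∩ Nadia ∩ Zane: 10:55-12:55, 16:05-16:45, 16:50-17:05.
Sam ∩ Divya ∩ Nadia ∩ Zane ∩ Rosa: 10:55-12:55, 16:05-16:45, 16:50-17:05.
So the common availability across everyone is 10:55-12:55, 16:05-16:45, 16:50-17:05.
The last common window of at least 90 minutes is 10:55-12:55; a 90-minute meeting can start as late as 11:25 and still end by 12:55.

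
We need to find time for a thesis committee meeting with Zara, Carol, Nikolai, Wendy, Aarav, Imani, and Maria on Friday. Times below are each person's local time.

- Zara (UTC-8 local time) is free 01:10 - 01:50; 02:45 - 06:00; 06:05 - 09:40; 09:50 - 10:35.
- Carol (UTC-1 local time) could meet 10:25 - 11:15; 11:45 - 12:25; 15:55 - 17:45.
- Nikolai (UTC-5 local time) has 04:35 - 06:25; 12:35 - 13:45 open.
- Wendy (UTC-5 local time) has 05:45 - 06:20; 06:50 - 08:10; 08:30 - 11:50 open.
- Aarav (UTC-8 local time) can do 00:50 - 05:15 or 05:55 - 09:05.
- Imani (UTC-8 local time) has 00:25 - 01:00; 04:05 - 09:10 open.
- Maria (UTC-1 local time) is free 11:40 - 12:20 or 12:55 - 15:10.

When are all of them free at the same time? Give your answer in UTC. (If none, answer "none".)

none

Zara in UTC: 09:10-09:50, 10:45-14:00, 14:05-17:40, 17:50-18:35 (add 8h to convert from UTC-8).
Carol in UTC: 11:25-12:15, 12:45-13:25, 16:55-18:45 (add 1h to convert from UTC-1).
Nikolai in UTC: 09:35-11:25, 17:35-18:45 (add 5h to convert from UTC-5).
Wendy in UTC: 10:45-11:20, 11:50-13:10, 13:30-16:50 (add 5h to convert from UTC-5).
Aarav in UTC: 08:50-13:15, 13:55-17:05 (add 8h to convert from UTC-8).
Imani in UTC: 08:25-09:00, 12:05-17:10 (add 8h to convert from UTC-8).
Maria in UTC: 12:40-13:20, 13:55-16:10 (add 1h to convert from UTC-1).
Zara ∩ Carol: 11:25-12:15, 12:45-13:25, 16:55-17:40, 17:50-18:35.
Zara ∩ Carol ∩ Nikolai: 17:35-17:40, 17:50-18:35.
Zara ∩ Carol ∩ Nikolai ∩ Wendy: ∅.
Zara ∩ Carol ∩ Nikolai ∩ Wendy ∩ Aarav: ∅.
Zara ∩ Carol ∩ Nikolai ∩ Wendy ∩ Aarav ∩ Imani: ∅.
Zara ∩ Carol ∩ Nikolai ∩ Wendy ∩ Aarav ∩ Imani ∩ Maria: ∅.
There is no time when everyone is free.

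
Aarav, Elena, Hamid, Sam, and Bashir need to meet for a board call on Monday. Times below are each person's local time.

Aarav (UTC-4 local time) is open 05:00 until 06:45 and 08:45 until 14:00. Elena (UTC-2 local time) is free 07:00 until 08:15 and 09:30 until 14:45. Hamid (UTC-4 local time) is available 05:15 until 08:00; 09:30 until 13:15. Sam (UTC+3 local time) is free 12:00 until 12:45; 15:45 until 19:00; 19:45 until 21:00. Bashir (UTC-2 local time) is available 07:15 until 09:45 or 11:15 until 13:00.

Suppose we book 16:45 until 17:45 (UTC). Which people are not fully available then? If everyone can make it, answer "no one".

Aarav in UTC: 09:00-10:45, 12:45-18:00 (add 4h to convert from UTC-4).
Elena in UTC: 09:00-10:15, 11:30-16:45 (add 2h to convert from UTC-2).
Hamid in UTC: 09:15-12:00, 13:30-17:15 (add 4h to convert from UTC-4).
Sam in UTC: 09:00-09:45, 12:45-16:00, 16:45-18:00 (subtract 3h to convert from UTC+3).
Bashir in UTC: 09:15-11:45, 13:15-15:00 (add 2h to convert from UTC-2).
Aarav: free for 16:45-17:45. Elena: not fully free for 16:45-17:45. Hamid: not fully free for 16:45-17:45. Sam: free for 16:45-17:45. Bashir: not fully free for 16:45-17:45.

Bashir, Elena, Hamid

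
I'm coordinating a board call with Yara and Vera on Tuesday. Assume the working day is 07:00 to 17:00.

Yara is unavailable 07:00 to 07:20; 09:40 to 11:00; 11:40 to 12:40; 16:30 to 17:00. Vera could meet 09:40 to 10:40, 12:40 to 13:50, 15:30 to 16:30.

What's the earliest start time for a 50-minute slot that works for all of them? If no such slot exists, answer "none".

12:40

Yara free: 07:20-09:40, 11:00-11:40, 12:40-16:30 (invert busy blocks within the working day).
Vera free: 09:40-10:40, 12:40-13:50, 15:30-16:30.
Yara ∩ Vera: 12:40-13:50, 15:30-16:30.
The first common window of at least 50 minutes is 12:40-13:50, so the earliest start is 12:40.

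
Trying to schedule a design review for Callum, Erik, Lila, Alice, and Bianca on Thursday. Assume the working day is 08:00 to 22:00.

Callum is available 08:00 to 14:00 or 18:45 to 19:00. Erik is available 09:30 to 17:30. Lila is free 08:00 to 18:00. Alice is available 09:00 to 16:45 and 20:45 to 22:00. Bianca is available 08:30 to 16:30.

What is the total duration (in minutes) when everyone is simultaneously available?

Callum ∩ Erik: 09:30-14:00.
Callum ∩ Erik ∩ Lila: 09:30-14:00.
Callum ∩ Erik ∩ Lila ∩ Alice: 09:30-14:00.
Callum ∩ Erik ∩ Lila ∩ Alice ∩ Bianca: 09:30-14:00.
That's a single block of 270 minutes.

270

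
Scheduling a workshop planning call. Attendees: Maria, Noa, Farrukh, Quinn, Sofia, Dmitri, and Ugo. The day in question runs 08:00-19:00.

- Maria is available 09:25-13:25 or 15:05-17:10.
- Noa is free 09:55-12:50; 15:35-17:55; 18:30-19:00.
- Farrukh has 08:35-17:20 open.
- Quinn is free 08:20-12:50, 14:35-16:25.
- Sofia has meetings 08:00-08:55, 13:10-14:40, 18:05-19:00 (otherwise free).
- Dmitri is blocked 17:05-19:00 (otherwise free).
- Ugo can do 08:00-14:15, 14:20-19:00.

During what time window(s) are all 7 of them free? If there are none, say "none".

Maria free: 09:25-13:25, 15:05-17:10.
Noa free: 09:55-12:50, 15:35-17:55, 18:30-19:00.
Farrukh free: 08:35-17:20.
Quinn free: 08:20-12:50, 14:35-16:25.
Sofia free: 08:55-13:10, 14:40-18:05 (invert busy blocks within the working day).
Dmitri free: 08:00-17:05 (invert busy blocks within the working day).
Ugo free: 08:00-14:15, 14:20-19:00.
Maria ∩ Noa: 09:55-12:50, 15:35-17:10.
Maria ∩ Noa ∩ Farrukh: 09:55-12:50, 15:35-17:10.
Maria ∩ Noa ∩ Farrukh ∩ Quinn: 09:55-12:50, 15:35-16:25.
Maria ∩ Noa ∩ Farrukh ∩ Quinn ∩ Sofia: 09:55-12:50, 15:35-16:25.
Maria ∩ Noa ∩ Farrukh ∩ Quinn ∩ Sofia ∩ Dmitri: 09:55-12:50, 15:35-16:25.
Maria ∩ Noa ∩ Farrukh ∩ Quinn ∩ Sofia ∩ Dmitri ∩ Ugo: 09:55-12:50, 15:35-16:25.
So the common availability across everyone is 09:55-12:50, 15:35-16:25.

09:55-12:50, 15:35-16:25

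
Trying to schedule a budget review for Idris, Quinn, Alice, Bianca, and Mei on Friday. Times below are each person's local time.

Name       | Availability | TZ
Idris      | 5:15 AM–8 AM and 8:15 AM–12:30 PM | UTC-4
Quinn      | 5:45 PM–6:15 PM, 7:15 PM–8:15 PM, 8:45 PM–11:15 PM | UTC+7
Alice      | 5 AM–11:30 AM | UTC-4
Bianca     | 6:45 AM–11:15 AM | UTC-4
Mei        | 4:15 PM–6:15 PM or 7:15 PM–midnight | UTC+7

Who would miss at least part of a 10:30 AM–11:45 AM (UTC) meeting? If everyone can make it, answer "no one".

Idris in UTC: 09:15-12:00, 12:15-16:30 (add 4h to convert from UTC-4).
Quinn in UTC: 10:45-11:15, 12:15-13:15, 13:45-16:15 (subtract 7h to convert from UTC+7).
Alice in UTC: 09:00-15:30 (add 4h to convert from UTC-4).
Bianca in UTC: 10:45-15:15 (add 4h to convert from UTC-4).
Mei in UTC: 09:15-11:15, 12:15-17:00 (subtract 7h to convert from UTC+7).
Idris: free for 10:30-11:45. Quinn: not fully free for 10:30-11:45. Alice: free for 10:30-11:45. Bianca: not fully free for 10:30-11:45. Mei: not fully free for 10:30-11:45.

Bianca, Mei, Quinn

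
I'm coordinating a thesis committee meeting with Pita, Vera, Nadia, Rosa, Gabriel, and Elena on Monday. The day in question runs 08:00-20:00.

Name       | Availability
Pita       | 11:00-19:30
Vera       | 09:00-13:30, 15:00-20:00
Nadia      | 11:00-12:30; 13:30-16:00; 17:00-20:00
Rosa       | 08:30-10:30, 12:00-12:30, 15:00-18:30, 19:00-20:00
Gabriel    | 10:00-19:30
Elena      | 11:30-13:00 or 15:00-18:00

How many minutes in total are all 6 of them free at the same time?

Pita ∩ Vera: 11:00-13:30, 15:00-19:30.
Pita ∩ Vera ∩ Nadia: 11:00-12:30, 15:00-16:00, 17:00-19:30.
Pita ∩ Vera ∩ Nadia ∩ Rosa: 12:00-12:30, 15:00-16:00, 17:00-18:30, 19:00-19:30.
Pita ∩ Vera ∩ Nadia ∩ Rosa ∩ Gabriel: 12:00-12:30, 15:00-16:00, 17:00-18:30, 19:00-19:30.
Pita ∩ Vera ∩ Nadia ∩ Rosa ∩ Gabriel ∩ Elena: 12:00-12:30, 15:00-16:00, 17:00-18:00.
Those are the intersection windows.
Summing the common windows: 30 + 60 + 60 = 150 minutes.

150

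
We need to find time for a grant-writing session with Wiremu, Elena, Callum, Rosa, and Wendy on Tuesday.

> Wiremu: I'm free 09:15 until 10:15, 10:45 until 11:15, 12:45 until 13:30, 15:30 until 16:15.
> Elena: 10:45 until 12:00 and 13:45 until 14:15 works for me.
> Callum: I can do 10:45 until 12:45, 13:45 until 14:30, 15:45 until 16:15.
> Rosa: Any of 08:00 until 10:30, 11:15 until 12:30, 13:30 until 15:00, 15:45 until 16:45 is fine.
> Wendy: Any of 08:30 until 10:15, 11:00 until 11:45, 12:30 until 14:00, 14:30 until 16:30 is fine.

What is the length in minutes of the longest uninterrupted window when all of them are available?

Wiremu ∩ Elena: 10:45-11:15.
Wiremu ∩ Elena ∩ Callum: 10:45-11:15.
Wiremu ∩ Elena ∩ Callum ∩ Rosa: ∅.
Wiremu ∩ Elena ∩ Callum ∩ Rosa ∩ Wendy: ∅.
There is no time when everyone is free.
No common window exists, so the longest block is 0 minutes.

0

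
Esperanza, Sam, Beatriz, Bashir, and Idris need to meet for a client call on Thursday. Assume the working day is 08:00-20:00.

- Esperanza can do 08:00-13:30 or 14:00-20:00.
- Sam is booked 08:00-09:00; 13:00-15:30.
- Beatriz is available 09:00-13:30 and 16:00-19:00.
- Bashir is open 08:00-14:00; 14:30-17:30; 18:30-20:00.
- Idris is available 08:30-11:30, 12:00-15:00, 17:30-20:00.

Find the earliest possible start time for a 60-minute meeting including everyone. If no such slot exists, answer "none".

09:00

Esperanza free: 08:00-13:30, 14:00-20:00.
Sam free: 09:00-13:00, 15:30-20:00 (invert busy blocks within the working day).
Beatriz free: 09:00-13:30, 16:00-19:00.
Bashir free: 08:00-14:00, 14:30-17:30, 18:30-20:00.
Idris free: 08:30-11:30, 12:00-15:00, 17:30-20:00.
Esperanza ∩ Sam: 09:00-13:00, 15:30-20:00.
Esperanza ∩ Sam ∩ Beatriz: 09:00-13:00, 16:00-19:00.
Esperanza ∩ Sam ∩ Beatriz ∩ Bashir: 09:00-13:00, 16:00-17:30, 18:30-19:00.
Esperanza ∩ Sam ∩ Beatriz ∩ Bashir ∩ Idris: 09:00-11:30, 12:00-13:00, 18:30-19:00.
The first common window of at least 60 minutes is 09:00-11:30, so the earliest start is 09:00.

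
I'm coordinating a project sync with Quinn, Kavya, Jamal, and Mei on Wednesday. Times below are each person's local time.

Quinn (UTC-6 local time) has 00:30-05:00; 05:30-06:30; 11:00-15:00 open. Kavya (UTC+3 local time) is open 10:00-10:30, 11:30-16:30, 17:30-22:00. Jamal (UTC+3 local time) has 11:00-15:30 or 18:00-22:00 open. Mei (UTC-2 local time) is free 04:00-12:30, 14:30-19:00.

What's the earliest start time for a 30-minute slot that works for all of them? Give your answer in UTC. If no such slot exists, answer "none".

08:30

Quinn in UTC: 06:30-11:00, 11:30-12:30, 17:00-21:00 (add 6h to convert from UTC-6).
Kavya in UTC: 07:00-07:30, 08:30-13:30, 14:30-19:00 (subtract 3h to convert from UTC+3).
Jamal in UTC: 08:00-12:30, 15:00-19:00 (subtract 3h to convert from UTC+3).
Mei in UTC: 06:00-14:30, 16:30-21:00 (add 2h to convert from UTC-2).
Quinn ∩ Kavya: 07:00-07:30, 08:30-11:00, 11:30-12:30, 17:00-19:00.
Quinn ∩ Kavya ∩ Jamal: 08:30-11:00, 11:30-12:30, 17:00-19:00.
Quinn ∩ Kavya ∩ Jamal ∩ Mei: 08:30-11:00, 11:30-12:30, 17:00-19:00.
So the common availability across everyone is 08:30-11:00, 11:30-12:30, 17:00-19:00.
The first common window of at least 30 minutes is 08:30-11:00, so the earliest start is 08:30.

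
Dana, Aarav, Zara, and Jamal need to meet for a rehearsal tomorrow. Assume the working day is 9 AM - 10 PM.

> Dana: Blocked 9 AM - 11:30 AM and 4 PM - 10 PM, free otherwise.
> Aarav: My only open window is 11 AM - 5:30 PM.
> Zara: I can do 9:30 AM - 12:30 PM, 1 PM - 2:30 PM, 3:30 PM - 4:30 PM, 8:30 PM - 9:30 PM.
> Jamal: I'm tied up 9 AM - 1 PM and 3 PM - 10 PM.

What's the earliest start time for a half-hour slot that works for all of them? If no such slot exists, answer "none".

13:00

Dana free: 11:30-16:00 (invert busy blocks within the working day).
Aarav free: 11:00-17:30.
Zara free: 09:30-12:30, 13:00-14:30, 15:30-16:30, 20:30-21:30.
Jamal free: 13:00-15:00 (invert busy blocks within the working day).
Dana ∩ Aarav: 11:30-16:00.
Dana ∩ Aarav ∩ Zara: 11:30-12:30, 13:00-14:30, 15:30-16:00.
Dana ∩ Aarav ∩ Zara ∩ Jamal: 13:00-14:30.
The first common window of at least 30 minutes is 13:00-14:30, so the earliest start is 13:00.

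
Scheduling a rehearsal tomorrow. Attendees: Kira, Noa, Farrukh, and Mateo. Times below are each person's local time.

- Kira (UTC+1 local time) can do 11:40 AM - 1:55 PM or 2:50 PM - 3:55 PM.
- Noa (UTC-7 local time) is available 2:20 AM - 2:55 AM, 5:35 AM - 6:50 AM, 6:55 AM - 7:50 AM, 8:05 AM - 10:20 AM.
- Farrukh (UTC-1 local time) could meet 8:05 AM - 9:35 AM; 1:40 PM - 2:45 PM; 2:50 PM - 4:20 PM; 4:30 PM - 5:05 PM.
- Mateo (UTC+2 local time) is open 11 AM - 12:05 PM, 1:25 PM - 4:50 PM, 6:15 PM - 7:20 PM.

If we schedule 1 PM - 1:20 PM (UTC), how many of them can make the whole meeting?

2

Kira in UTC: 10:40-12:55, 13:50-14:55 (subtract 1h to convert from UTC+1).
Noa in UTC: 09:20-09:55, 12:35-13:50, 13:55-14:50, 15:05-17:20 (add 7h to convert from UTC-7).
Farrukh in UTC: 09:05-10:35, 14:40-15:45, 15:50-17:20, 17:30-18:05 (add 1h to convert from UTC-1).
Mateo in UTC: 09:00-10:05, 11:25-14:50, 16:15-17:20 (subtract 2h to convert from UTC+2).
Noa and Mateo can make the full 13:00-13:20 slot — that's 2.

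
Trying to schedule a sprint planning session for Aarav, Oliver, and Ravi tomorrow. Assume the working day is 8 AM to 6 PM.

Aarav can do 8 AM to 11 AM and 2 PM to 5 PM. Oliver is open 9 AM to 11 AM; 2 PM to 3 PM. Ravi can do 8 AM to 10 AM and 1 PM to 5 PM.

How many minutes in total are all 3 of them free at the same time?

120

Aarav ∩ Oliver: 09:00-11:00, 14:00-15:00.
Aarav ∩ Oliver ∩ Ravi: 09:00-10:00, 14:00-15:00.
So the common availability across everyone is 09:00-10:00, 14:00-15:00.
Summing the common windows: 60 + 60 = 120 minutes.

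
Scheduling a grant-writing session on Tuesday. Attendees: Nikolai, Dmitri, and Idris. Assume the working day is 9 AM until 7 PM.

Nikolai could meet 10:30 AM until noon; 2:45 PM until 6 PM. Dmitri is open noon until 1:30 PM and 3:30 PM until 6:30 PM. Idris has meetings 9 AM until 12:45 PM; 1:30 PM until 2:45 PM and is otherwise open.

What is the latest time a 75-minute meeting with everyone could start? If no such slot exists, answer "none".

16:45

Nikolai free: 10:30-12:00, 14:45-18:00.
Dmitri free: 12:00-13:30, 15:30-18:30.
Idris free: 12:45-13:30, 14:45-19:00 (invert busy blocks within the working day).
Nikolai ∩ Dmitri: 15:30-18:00.
Nikolai ∩ Dmitri ∩ Idris: 15:30-18:00.
The last common window of at least 75 minutes is 15:30-18:00; a 75-minute meeting can start as late as 16:45 and still end by 18:00.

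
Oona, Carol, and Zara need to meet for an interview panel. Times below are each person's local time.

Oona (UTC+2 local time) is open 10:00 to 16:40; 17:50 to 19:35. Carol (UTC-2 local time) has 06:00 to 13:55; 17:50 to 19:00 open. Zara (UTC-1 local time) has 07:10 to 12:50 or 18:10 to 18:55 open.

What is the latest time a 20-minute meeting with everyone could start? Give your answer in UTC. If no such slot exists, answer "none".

13:30

Oona in UTC: 08:00-14:40, 15:50-17:35 (subtract 2h to convert from UTC+2).
Carol in UTC: 08:00-15:55, 19:50-21:00 (add 2h to convert from UTC-2).
Zara in UTC: 08:10-13:50, 19:10-19:55 (add 1h to convert from UTC-1).
Oona ∩ Carol: 08:00-14:40, 15:50-15:55.
Oona ∩ Carol ∩ Zara: 08:10-13:50.
Those are the intersection windows.
The last common window of at least 20 minutes is 08:10-13:50; a 20-minute meeting can start as late as 13:30 and still end by 13:50.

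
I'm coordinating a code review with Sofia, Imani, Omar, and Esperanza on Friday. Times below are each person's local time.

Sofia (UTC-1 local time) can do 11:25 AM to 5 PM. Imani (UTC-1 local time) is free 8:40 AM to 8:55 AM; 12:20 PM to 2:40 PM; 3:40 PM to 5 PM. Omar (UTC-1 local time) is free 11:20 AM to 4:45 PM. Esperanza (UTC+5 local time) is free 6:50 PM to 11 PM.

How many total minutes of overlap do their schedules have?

Sofia in UTC: 12:25-18:00 (add 1h to convert from UTC-1).
Imani in UTC: 09:40-09:55, 13:20-15:40, 16:40-18:00 (add 1h to convert from UTC-1).
Omar in UTC: 12:20-17:45 (add 1h to convert from UTC-1).
Esperanza in UTC: 13:50-18:00 (subtract 5h to convert from UTC+5).
Sofia ∩ Imani: 13:20-15:40, 16:40-18:00.
Sofia ∩ Imani ∩ Omar: 13:20-15:40, 16:40-17:45.
Sofia ∩ Imani ∩ Omar ∩ Esperanza: 13:50-15:40, 16:40-17:45.
Summing the common windows: 110 + 65 = 175 minutes.

175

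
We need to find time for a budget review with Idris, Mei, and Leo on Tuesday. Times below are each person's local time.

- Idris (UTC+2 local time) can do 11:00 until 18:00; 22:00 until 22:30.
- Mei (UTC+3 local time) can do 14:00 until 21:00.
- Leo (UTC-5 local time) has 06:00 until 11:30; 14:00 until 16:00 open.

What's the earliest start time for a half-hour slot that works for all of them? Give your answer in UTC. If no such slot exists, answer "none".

Idris in UTC: 09:00-16:00, 20:00-20:30 (subtract 2h to convert from UTC+2).
Mei in UTC: 11:00-18:00 (subtract 3h to convert from UTC+3).
Leo in UTC: 11:00-16:30, 19:00-21:00 (add 5h to convert from UTC-5).
Idris ∩ Mei: 11:00-16:00.
Idris ∩ Mei ∩ Leo: 11:00-16:00.
So the common availability across everyone is 11:00-16:00.
The first common window of at least 30 minutes is 11:00-16:00, so the earliest start is 11:00.

11:00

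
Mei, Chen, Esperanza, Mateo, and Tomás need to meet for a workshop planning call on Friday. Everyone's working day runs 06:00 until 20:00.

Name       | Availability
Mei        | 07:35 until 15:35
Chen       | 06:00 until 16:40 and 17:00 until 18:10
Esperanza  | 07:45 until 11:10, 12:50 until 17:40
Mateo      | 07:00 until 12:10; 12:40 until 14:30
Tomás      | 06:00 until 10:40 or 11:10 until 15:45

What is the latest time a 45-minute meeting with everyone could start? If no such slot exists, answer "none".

Mei ∩ Chen: 07:35-15:35.
Mei ∩ Chen ∩ Esperanza: 07:45-11:10, 12:50-15:35.
Mei ∩ Chen ∩ Esperanza ∩ Mateo: 07:45-11:10, 12:50-14:30.
Mei ∩ Chen ∩ Esperanza ∩ Mateo ∩ Tomás: 07:45-10:40, 12:50-14:30.
The last common window of at least 45 minutes is 12:50-14:30; a 45-minute meeting can start as late as 13:45 and still end by 14:30.

13:45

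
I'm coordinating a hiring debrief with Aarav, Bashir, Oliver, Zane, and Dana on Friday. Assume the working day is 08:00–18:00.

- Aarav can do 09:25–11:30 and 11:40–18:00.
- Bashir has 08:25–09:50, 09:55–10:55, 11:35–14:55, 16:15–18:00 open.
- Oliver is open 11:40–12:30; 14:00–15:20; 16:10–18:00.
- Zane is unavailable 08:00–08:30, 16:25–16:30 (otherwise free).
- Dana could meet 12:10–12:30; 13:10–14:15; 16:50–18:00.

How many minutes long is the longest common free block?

Aarav free: 09:25-11:30, 11:40-18:00.
Bashir free: 08:25-09:50, 09:55-10:55, 11:35-14:55, 16:15-18:00.
Oliver free: 11:40-12:30, 14:00-15:20, 16:10-18:00.
Zane free: 08:30-16:25, 16:30-18:00 (invert busy blocks within the working day).
Dana free: 12:10-12:30, 13:10-14:15, 16:50-18:00.
Aarav ∩ Bashir: 09:25-09:50, 09:55-10:55, 11:40-14:55, 16:15-18:00.
Aarav ∩ Bashir ∩ Oliver: 11:40-12:30, 14:00-14:55, 16:15-18:00.
Aarav ∩ Bashir ∩ Oliver ∩ Zane: 11:40-12:30, 14:00-14:55, 16:15-16:25, 16:30-18:00.
Aarav ∩ Bashir ∩ Oliver ∩ Zane ∩ Dana: 12:10-12:30, 14:00-14:15, 16:50-18:00.
The longest is 16:50-18:00 at 70 minutes.

70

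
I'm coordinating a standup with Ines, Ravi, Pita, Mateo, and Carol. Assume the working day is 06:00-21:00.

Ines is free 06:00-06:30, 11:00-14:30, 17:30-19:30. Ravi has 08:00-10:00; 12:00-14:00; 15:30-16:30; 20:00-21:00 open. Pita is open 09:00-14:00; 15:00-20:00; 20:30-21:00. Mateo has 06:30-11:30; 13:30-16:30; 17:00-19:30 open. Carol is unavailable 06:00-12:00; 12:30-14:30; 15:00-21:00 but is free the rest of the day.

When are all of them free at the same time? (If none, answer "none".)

Ines free: 06:00-06:30, 11:00-14:30, 17:30-19:30.
Ravi free: 08:00-10:00, 12:00-14:00, 15:30-16:30, 20:00-21:00.
Pita free: 09:00-14:00, 15:00-20:00, 20:30-21:00.
Mateo free: 06:30-11:30, 13:30-16:30, 17:00-19:30.
Carol free: 12:00-12:30, 14:30-15:00 (invert busy blocks within the working day).
Ines ∩ Ravi: 12:00-14:00.
Ines ∩ Ravi ∩ Pita: 12:00-14:00.
Ines ∩ Ravi ∩ Pita ∩ Mateo: 13:30-14:00.
Ines ∩ Ravi ∩ Pita ∩ Mateo ∩ Carol: ∅.
There is no time when everyone is free.

none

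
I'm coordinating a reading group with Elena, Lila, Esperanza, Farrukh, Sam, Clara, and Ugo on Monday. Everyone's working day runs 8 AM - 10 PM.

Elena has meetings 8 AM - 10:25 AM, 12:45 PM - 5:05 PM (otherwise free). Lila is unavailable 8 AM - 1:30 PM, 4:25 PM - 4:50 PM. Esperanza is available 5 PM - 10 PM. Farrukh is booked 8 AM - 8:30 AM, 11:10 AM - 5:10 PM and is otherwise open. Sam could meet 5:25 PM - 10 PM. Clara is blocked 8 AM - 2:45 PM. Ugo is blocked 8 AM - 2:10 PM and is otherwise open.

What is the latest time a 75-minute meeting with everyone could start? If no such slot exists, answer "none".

Elena free: 10:25-12:45, 17:05-22:00 (invert busy blocks within the working day).
Lila free: 13:30-16:25, 16:50-22:00 (invert busy blocks within the working day).
Esperanza free: 17:00-22:00.
Farrukh free: 08:30-11:10, 17:10-22:00 (invert busy blocks within the working day).
Sam free: 17:25-22:00.
Clara free: 14:45-22:00 (invert busy blocks within the working day).
Ugo free: 14:10-22:00 (invert busy blocks within the working day).
Elena ∩ Lila: 17:05-22:00.
Elena ∩ Lila ∩ Esperanza: 17:05-22:00.
Elena ∩ Lila ∩ Esperanza ∩ Farrukh: 17:10-22:00.
Elena ∩ Lila ∩ Esperanza ∩ Farrukh ∩ Sam: 17:25-22:00.
Elena ∩ Lila ∩ Esperanza ∩ Farrukh ∩ Sam ∩ Clara: 17:25-22:00.
Elena ∩ Lila ∩ Esperanza ∩ Farrukh ∩ Sam ∩ Clara ∩ Ugo: 17:25-22:00.
The last common window of at least 75 minutes is 17:25-22:00; a 75-minute meeting can start as late as 20:45 and still end by 22:00.

20:45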